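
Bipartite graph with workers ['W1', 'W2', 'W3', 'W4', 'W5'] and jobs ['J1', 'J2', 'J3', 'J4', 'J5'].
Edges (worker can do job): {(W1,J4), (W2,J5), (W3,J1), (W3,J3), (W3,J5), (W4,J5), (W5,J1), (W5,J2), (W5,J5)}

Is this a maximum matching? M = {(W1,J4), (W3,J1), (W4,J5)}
No, size 3 is not maximum

Proposed matching has size 3.
Maximum matching size for this graph: 4.

This is NOT maximum - can be improved to size 4.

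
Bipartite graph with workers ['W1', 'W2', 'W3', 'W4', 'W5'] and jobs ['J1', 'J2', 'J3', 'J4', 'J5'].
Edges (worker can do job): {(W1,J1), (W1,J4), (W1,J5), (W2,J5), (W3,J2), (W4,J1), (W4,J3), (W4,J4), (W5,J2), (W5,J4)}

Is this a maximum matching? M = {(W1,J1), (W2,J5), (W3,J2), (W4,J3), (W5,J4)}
Yes, size 5 is maximum

Proposed matching has size 5.
Maximum matching size for this graph: 5.

This is a maximum matching.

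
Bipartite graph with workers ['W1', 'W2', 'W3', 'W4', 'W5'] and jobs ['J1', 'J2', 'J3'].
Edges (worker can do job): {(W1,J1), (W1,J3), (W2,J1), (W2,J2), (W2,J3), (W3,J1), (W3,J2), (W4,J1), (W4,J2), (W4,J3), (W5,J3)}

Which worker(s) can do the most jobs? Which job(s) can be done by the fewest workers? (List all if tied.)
Most versatile: W2, W4 (3 jobs); Least covered: J2 (3 workers)

Worker degrees (jobs they can do): W1:2, W2:3, W3:2, W4:3, W5:1
Job degrees (workers who can do it): J1:4, J2:3, J3:4

Maximum worker degree is 3, achieved by: W2, W4
Minimum job degree is 3, achieved by: J2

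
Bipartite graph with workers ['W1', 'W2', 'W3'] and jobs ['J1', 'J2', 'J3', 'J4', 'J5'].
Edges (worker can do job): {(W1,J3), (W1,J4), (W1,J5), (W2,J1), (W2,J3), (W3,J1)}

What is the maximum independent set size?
Maximum independent set = 5

By König's theorem:
- Min vertex cover = Max matching = 3
- Max independent set = Total vertices - Min vertex cover
- Max independent set = 8 - 3 = 5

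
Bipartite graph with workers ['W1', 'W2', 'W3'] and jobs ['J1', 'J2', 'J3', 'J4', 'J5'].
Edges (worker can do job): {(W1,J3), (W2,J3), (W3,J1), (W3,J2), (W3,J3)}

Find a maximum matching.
Matching: {(W1,J3), (W3,J2)}

Maximum matching (size 2):
  W1 → J3
  W3 → J2

Each worker is assigned to at most one job, and each job to at most one worker.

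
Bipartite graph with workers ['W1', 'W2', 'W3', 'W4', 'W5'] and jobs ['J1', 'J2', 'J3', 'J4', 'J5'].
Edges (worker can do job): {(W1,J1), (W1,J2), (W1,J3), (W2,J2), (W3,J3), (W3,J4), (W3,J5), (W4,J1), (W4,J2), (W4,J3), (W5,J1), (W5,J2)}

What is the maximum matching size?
Maximum matching size = 4

Maximum matching: {(W1,J2), (W3,J5), (W4,J3), (W5,J1)}
Size: 4

This assigns 4 workers to 4 distinct jobs.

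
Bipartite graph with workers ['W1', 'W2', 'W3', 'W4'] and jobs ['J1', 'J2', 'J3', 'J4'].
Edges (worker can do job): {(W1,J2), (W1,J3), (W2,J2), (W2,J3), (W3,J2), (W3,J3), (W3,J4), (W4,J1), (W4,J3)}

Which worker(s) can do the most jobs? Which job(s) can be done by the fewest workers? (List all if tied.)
Most versatile: W3 (3 jobs); Least covered: J1, J4 (1 workers)

Worker degrees (jobs they can do): W1:2, W2:2, W3:3, W4:2
Job degrees (workers who can do it): J1:1, J2:3, J3:4, J4:1

Maximum worker degree is 3, achieved by: W3
Minimum job degree is 1, achieved by: J1, J4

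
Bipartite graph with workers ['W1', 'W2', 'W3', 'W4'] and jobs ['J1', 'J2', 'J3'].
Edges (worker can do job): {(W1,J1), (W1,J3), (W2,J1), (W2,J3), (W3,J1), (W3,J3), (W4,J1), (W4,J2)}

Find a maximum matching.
Matching: {(W1,J1), (W3,J3), (W4,J2)}

Maximum matching (size 3):
  W1 → J1
  W3 → J3
  W4 → J2

Each worker is assigned to at most one job, and each job to at most one worker.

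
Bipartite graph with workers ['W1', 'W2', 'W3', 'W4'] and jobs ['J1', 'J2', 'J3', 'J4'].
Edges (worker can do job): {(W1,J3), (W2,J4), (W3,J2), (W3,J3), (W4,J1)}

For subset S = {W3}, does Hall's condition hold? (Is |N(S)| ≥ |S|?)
Yes: |N(S)| = 2, |S| = 1

Subset S = {W3}
Neighbors N(S) = {J2, J3}

|N(S)| = 2, |S| = 1
Hall's condition: |N(S)| ≥ |S| is satisfied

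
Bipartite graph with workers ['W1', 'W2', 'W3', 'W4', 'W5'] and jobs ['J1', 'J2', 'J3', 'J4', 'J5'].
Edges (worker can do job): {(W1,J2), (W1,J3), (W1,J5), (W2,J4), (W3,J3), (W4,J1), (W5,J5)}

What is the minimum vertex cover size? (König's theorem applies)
Minimum vertex cover size = 5

By König's theorem: in bipartite graphs,
min vertex cover = max matching = 5

Maximum matching has size 5, so minimum vertex cover also has size 5.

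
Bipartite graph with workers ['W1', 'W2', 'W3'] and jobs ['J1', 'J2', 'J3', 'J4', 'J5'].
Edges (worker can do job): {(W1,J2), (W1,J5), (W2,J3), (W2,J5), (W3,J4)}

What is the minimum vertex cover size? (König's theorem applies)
Minimum vertex cover size = 3

By König's theorem: in bipartite graphs,
min vertex cover = max matching = 3

Maximum matching has size 3, so minimum vertex cover also has size 3.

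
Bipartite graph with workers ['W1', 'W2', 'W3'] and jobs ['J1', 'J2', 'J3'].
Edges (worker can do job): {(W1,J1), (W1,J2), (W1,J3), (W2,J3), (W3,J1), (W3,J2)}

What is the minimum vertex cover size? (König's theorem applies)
Minimum vertex cover size = 3

By König's theorem: in bipartite graphs,
min vertex cover = max matching = 3

Maximum matching has size 3, so minimum vertex cover also has size 3.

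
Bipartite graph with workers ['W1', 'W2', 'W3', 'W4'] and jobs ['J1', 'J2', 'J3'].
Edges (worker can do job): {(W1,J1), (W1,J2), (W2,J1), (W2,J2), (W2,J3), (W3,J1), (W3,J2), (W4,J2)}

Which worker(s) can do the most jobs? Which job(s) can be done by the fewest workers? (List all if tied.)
Most versatile: W2 (3 jobs); Least covered: J3 (1 workers)

Worker degrees (jobs they can do): W1:2, W2:3, W3:2, W4:1
Job degrees (workers who can do it): J1:3, J2:4, J3:1

Maximum worker degree is 3, achieved by: W2
Minimum job degree is 1, achieved by: J3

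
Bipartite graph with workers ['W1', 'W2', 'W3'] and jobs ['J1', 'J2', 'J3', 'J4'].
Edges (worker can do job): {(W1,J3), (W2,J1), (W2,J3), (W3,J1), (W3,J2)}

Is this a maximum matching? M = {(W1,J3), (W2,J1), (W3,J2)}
Yes, size 3 is maximum

Proposed matching has size 3.
Maximum matching size for this graph: 3.

This is a maximum matching.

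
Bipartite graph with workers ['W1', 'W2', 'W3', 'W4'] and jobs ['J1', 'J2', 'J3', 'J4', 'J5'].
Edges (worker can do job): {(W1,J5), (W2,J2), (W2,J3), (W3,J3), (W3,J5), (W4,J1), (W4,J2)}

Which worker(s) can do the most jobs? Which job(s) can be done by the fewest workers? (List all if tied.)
Most versatile: W2, W3, W4 (2 jobs); Least covered: J4 (0 workers)

Worker degrees (jobs they can do): W1:1, W2:2, W3:2, W4:2
Job degrees (workers who can do it): J1:1, J2:2, J3:2, J4:0, J5:2

Maximum worker degree is 2, achieved by: W2, W3, W4
Minimum job degree is 0, achieved by: J4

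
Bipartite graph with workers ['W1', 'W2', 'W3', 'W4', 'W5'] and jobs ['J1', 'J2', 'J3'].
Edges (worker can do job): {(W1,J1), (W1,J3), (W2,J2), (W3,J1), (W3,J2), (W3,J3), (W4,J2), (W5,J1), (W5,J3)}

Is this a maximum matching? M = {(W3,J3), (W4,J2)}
No, size 2 is not maximum

Proposed matching has size 2.
Maximum matching size for this graph: 3.

This is NOT maximum - can be improved to size 3.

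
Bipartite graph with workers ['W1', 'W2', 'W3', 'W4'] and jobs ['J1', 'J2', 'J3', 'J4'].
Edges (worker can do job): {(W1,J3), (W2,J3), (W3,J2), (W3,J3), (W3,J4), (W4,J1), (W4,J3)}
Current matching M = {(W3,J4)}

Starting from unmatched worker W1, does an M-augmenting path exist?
Yes: W1 → J3

An M-augmenting path alternates non-matching / matching edges, starting and ending at unmatched vertices.
Path: W1 → J3
(J3 is unmatched in M, so the path is augmenting.)
Flipping edges along this path would increase |M| from 1 to 2.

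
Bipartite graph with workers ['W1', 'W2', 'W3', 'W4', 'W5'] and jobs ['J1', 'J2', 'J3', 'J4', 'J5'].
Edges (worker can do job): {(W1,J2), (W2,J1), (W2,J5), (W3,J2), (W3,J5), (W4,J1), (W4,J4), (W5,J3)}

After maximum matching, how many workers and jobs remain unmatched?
Unmatched: 0 workers, 0 jobs

Maximum matching size: 5
Workers: 5 total, 5 matched, 0 unmatched
Jobs: 5 total, 5 matched, 0 unmatched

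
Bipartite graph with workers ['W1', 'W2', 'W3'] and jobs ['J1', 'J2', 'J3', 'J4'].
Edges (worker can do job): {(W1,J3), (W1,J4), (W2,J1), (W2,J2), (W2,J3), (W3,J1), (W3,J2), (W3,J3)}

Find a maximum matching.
Matching: {(W1,J4), (W2,J3), (W3,J1)}

Maximum matching (size 3):
  W1 → J4
  W2 → J3
  W3 → J1

Each worker is assigned to at most one job, and each job to at most one worker.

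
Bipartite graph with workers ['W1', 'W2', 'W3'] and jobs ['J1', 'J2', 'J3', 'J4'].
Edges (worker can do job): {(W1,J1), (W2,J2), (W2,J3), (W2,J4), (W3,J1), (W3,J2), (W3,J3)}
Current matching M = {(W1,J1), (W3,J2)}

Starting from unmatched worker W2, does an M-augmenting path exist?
Yes: W2 → J4

An M-augmenting path alternates non-matching / matching edges, starting and ending at unmatched vertices.
Path: W2 → J4
(J4 is unmatched in M, so the path is augmenting.)
Flipping edges along this path would increase |M| from 2 to 3.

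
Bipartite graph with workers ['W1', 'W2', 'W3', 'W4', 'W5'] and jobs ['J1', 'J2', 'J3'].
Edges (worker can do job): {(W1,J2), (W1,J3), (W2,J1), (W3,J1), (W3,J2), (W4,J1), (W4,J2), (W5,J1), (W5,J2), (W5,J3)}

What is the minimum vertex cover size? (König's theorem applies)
Minimum vertex cover size = 3

By König's theorem: in bipartite graphs,
min vertex cover = max matching = 3

Maximum matching has size 3, so minimum vertex cover also has size 3.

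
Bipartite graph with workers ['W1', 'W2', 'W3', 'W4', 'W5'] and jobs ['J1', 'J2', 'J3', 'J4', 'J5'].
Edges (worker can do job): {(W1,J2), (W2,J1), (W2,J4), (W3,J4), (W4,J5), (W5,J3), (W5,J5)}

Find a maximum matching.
Matching: {(W1,J2), (W2,J1), (W3,J4), (W4,J5), (W5,J3)}

Maximum matching (size 5):
  W1 → J2
  W2 → J1
  W3 → J4
  W4 → J5
  W5 → J3

Each worker is assigned to at most one job, and each job to at most one worker.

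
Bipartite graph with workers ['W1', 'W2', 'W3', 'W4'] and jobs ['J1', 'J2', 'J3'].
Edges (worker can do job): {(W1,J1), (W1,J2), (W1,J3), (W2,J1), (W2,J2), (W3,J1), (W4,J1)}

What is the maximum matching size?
Maximum matching size = 3

Maximum matching: {(W1,J3), (W2,J2), (W4,J1)}
Size: 3

This assigns 3 workers to 3 distinct jobs.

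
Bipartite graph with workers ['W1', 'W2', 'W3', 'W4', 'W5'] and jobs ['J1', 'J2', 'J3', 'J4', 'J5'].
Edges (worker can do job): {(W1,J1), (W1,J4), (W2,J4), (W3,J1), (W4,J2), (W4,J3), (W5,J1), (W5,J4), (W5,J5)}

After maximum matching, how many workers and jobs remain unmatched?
Unmatched: 1 workers, 1 jobs

Maximum matching size: 4
Workers: 5 total, 4 matched, 1 unmatched
Jobs: 5 total, 4 matched, 1 unmatched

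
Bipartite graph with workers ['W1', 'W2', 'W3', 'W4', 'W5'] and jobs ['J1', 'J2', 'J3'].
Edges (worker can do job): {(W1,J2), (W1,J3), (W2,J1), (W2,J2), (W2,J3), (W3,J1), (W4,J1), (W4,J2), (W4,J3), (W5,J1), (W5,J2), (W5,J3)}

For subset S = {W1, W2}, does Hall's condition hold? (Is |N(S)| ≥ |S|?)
Yes: |N(S)| = 3, |S| = 2

Subset S = {W1, W2}
Neighbors N(S) = {J1, J2, J3}

|N(S)| = 3, |S| = 2
Hall's condition: |N(S)| ≥ |S| is satisfied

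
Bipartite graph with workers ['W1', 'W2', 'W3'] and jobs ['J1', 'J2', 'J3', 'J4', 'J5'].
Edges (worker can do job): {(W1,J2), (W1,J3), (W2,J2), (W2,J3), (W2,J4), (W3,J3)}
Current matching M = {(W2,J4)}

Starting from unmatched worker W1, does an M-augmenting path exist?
Yes: W1 → J2

An M-augmenting path alternates non-matching / matching edges, starting and ending at unmatched vertices.
Path: W1 → J2
(J2 is unmatched in M, so the path is augmenting.)
Flipping edges along this path would increase |M| from 1 to 2.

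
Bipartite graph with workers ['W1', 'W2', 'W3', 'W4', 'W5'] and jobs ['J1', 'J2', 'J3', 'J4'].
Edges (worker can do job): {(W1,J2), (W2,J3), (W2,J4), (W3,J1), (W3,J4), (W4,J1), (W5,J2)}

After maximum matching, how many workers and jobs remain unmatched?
Unmatched: 1 workers, 0 jobs

Maximum matching size: 4
Workers: 5 total, 4 matched, 1 unmatched
Jobs: 4 total, 4 matched, 0 unmatched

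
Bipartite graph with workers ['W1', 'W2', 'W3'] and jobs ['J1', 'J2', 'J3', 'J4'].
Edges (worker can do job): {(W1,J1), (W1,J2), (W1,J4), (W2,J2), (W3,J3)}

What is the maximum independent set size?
Maximum independent set = 4

By König's theorem:
- Min vertex cover = Max matching = 3
- Max independent set = Total vertices - Min vertex cover
- Max independent set = 7 - 3 = 4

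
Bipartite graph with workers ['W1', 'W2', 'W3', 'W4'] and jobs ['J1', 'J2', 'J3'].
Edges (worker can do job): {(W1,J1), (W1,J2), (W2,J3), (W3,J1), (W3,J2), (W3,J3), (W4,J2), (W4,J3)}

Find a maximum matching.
Matching: {(W1,J2), (W3,J1), (W4,J3)}

Maximum matching (size 3):
  W1 → J2
  W3 → J1
  W4 → J3

Each worker is assigned to at most one job, and each job to at most one worker.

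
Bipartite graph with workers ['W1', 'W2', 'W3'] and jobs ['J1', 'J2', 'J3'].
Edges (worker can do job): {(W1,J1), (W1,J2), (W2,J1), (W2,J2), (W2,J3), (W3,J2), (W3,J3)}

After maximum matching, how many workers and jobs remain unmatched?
Unmatched: 0 workers, 0 jobs

Maximum matching size: 3
Workers: 3 total, 3 matched, 0 unmatched
Jobs: 3 total, 3 matched, 0 unmatched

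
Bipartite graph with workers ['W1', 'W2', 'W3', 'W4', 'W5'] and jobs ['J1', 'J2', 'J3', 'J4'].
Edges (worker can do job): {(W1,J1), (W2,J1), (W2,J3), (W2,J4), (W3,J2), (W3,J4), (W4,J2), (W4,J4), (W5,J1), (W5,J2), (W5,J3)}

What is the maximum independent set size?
Maximum independent set = 5

By König's theorem:
- Min vertex cover = Max matching = 4
- Max independent set = Total vertices - Min vertex cover
- Max independent set = 9 - 4 = 5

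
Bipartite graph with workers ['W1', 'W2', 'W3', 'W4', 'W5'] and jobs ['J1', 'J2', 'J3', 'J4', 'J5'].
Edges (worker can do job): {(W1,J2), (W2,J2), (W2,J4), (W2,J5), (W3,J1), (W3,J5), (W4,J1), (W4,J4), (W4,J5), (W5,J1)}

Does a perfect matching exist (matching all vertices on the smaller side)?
No, maximum matching has size 4 < 5

Maximum matching has size 4, need 5 for perfect matching.
Unmatched workers: ['W5']
Unmatched jobs: ['J3']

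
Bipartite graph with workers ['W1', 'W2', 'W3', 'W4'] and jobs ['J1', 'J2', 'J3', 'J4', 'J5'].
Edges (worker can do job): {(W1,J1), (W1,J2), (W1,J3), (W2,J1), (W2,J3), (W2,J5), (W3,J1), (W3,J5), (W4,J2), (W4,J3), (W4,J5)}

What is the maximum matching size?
Maximum matching size = 4

Maximum matching: {(W1,J3), (W2,J5), (W3,J1), (W4,J2)}
Size: 4

This assigns 4 workers to 4 distinct jobs.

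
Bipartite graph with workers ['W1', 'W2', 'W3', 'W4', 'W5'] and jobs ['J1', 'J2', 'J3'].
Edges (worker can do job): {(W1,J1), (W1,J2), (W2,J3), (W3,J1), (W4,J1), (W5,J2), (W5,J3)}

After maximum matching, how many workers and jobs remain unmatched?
Unmatched: 2 workers, 0 jobs

Maximum matching size: 3
Workers: 5 total, 3 matched, 2 unmatched
Jobs: 3 total, 3 matched, 0 unmatched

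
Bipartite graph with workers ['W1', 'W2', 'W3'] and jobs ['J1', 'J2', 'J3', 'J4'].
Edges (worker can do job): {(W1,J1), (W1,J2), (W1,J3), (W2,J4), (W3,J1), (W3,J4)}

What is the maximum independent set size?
Maximum independent set = 4

By König's theorem:
- Min vertex cover = Max matching = 3
- Max independent set = Total vertices - Min vertex cover
- Max independent set = 7 - 3 = 4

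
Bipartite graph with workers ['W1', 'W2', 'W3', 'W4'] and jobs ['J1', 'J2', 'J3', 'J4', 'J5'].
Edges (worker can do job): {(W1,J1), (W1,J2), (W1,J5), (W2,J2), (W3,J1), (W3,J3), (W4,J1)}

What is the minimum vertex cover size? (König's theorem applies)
Minimum vertex cover size = 4

By König's theorem: in bipartite graphs,
min vertex cover = max matching = 4

Maximum matching has size 4, so minimum vertex cover also has size 4.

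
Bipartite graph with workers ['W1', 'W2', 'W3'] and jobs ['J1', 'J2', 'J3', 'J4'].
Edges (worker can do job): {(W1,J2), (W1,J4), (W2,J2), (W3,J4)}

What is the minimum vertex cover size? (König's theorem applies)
Minimum vertex cover size = 2

By König's theorem: in bipartite graphs,
min vertex cover = max matching = 2

Maximum matching has size 2, so minimum vertex cover also has size 2.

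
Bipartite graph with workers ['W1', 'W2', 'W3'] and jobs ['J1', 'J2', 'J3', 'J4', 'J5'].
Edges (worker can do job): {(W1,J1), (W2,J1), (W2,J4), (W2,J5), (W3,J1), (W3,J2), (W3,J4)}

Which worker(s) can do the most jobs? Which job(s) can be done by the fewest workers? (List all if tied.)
Most versatile: W2, W3 (3 jobs); Least covered: J3 (0 workers)

Worker degrees (jobs they can do): W1:1, W2:3, W3:3
Job degrees (workers who can do it): J1:3, J2:1, J3:0, J4:2, J5:1

Maximum worker degree is 3, achieved by: W2, W3
Minimum job degree is 0, achieved by: J3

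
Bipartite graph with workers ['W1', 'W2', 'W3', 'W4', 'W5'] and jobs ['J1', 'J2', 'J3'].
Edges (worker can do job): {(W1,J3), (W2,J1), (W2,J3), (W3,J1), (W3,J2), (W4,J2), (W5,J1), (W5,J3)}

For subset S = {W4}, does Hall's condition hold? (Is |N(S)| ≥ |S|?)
Yes: |N(S)| = 1, |S| = 1

Subset S = {W4}
Neighbors N(S) = {J2}

|N(S)| = 1, |S| = 1
Hall's condition: |N(S)| ≥ |S| is satisfied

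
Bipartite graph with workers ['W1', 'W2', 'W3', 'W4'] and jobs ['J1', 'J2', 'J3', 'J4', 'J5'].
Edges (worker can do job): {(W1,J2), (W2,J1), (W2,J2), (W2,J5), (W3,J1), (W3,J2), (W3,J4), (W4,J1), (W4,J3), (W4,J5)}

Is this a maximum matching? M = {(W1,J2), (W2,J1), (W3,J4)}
No, size 3 is not maximum

Proposed matching has size 3.
Maximum matching size for this graph: 4.

This is NOT maximum - can be improved to size 4.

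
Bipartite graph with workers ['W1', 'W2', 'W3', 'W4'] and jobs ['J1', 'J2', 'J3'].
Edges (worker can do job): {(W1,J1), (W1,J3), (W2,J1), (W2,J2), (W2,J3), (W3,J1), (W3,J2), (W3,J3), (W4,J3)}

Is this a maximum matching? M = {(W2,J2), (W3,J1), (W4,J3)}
Yes, size 3 is maximum

Proposed matching has size 3.
Maximum matching size for this graph: 3.

This is a maximum matching.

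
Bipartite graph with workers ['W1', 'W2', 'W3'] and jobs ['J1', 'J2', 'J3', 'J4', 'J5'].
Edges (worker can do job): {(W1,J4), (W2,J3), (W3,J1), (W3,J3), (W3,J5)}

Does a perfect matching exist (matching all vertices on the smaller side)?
Yes, perfect matching exists (size 3)

Perfect matching: {(W1,J4), (W2,J3), (W3,J5)}
All 3 vertices on the smaller side are matched.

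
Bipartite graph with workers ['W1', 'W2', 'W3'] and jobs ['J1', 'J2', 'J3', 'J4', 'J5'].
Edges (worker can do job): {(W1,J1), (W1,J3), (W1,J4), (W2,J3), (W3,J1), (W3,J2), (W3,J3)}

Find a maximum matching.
Matching: {(W1,J4), (W2,J3), (W3,J1)}

Maximum matching (size 3):
  W1 → J4
  W2 → J3
  W3 → J1

Each worker is assigned to at most one job, and each job to at most one worker.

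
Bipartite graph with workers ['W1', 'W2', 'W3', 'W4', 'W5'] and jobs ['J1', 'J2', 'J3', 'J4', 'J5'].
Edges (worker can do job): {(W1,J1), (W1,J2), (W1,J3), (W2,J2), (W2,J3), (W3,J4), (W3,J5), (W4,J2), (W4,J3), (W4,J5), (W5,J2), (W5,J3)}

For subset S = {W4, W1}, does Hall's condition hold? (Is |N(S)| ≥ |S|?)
Yes: |N(S)| = 4, |S| = 2

Subset S = {W4, W1}
Neighbors N(S) = {J1, J2, J3, J5}

|N(S)| = 4, |S| = 2
Hall's condition: |N(S)| ≥ |S| is satisfied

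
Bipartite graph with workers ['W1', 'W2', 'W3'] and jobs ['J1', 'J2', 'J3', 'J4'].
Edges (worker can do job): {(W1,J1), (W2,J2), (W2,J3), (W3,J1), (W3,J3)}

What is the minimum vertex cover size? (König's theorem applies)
Minimum vertex cover size = 3

By König's theorem: in bipartite graphs,
min vertex cover = max matching = 3

Maximum matching has size 3, so minimum vertex cover also has size 3.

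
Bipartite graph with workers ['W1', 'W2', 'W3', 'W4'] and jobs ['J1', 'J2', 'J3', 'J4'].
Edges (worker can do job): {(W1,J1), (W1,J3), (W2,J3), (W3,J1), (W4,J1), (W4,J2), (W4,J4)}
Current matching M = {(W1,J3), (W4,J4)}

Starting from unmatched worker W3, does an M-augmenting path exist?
Yes: W3 → J1

An M-augmenting path alternates non-matching / matching edges, starting and ending at unmatched vertices.
Path: W3 → J1
(J1 is unmatched in M, so the path is augmenting.)
Flipping edges along this path would increase |M| from 2 to 3.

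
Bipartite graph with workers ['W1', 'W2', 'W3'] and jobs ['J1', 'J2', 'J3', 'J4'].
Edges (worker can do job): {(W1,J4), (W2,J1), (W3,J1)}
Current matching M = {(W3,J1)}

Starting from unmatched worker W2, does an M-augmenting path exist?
No augmenting path from W2

Alternating search from W2 reaches jobs: {J1}.
Every reachable job is already matched in M, and following those matched edges back to workers exposes no further unvisited jobs.
No M-augmenting path from W2 exists.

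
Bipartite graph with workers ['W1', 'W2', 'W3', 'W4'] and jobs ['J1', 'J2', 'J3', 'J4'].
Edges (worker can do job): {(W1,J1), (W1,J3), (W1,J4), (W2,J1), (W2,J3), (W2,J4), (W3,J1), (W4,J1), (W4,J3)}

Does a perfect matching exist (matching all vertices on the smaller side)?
No, maximum matching has size 3 < 4

Maximum matching has size 3, need 4 for perfect matching.
Unmatched workers: ['W3']
Unmatched jobs: ['J2']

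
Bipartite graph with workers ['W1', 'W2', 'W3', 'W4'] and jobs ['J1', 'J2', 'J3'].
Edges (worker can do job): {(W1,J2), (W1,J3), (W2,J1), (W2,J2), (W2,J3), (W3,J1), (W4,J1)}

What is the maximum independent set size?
Maximum independent set = 4

By König's theorem:
- Min vertex cover = Max matching = 3
- Max independent set = Total vertices - Min vertex cover
- Max independent set = 7 - 3 = 4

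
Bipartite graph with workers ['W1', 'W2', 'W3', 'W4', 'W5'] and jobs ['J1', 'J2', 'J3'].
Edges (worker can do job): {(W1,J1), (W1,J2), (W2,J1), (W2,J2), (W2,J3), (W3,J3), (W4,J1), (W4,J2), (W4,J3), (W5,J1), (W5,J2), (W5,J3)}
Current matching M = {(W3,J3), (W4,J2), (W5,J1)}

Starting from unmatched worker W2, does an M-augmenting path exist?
No augmenting path from W2

Alternating search from W2 reaches jobs: {J1, J2, J3}.
Every reachable job is already matched in M, and following those matched edges back to workers exposes no further unvisited jobs.
No M-augmenting path from W2 exists.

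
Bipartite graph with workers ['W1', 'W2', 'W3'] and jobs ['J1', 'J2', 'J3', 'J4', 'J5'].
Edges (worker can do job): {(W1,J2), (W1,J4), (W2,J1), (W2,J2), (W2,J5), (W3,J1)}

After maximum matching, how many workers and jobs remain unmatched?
Unmatched: 0 workers, 2 jobs

Maximum matching size: 3
Workers: 3 total, 3 matched, 0 unmatched
Jobs: 5 total, 3 matched, 2 unmatched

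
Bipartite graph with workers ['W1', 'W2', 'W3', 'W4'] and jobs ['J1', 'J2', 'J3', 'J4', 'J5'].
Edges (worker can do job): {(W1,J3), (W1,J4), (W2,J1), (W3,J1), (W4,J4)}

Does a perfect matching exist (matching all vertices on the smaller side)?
No, maximum matching has size 3 < 4

Maximum matching has size 3, need 4 for perfect matching.
Unmatched workers: ['W2']
Unmatched jobs: ['J5', 'J2']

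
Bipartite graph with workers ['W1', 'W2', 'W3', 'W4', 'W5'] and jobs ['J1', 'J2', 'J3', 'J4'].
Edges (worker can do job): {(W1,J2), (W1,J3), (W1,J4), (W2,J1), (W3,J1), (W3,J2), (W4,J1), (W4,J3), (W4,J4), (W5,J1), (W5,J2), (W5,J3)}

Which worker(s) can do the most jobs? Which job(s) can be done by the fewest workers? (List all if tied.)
Most versatile: W1, W4, W5 (3 jobs); Least covered: J4 (2 workers)

Worker degrees (jobs they can do): W1:3, W2:1, W3:2, W4:3, W5:3
Job degrees (workers who can do it): J1:4, J2:3, J3:3, J4:2

Maximum worker degree is 3, achieved by: W1, W4, W5
Minimum job degree is 2, achieved by: J4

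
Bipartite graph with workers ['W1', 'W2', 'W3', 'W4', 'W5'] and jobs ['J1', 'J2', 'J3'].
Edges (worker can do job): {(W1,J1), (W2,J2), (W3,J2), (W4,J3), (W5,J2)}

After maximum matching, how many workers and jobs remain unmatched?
Unmatched: 2 workers, 0 jobs

Maximum matching size: 3
Workers: 5 total, 3 matched, 2 unmatched
Jobs: 3 total, 3 matched, 0 unmatched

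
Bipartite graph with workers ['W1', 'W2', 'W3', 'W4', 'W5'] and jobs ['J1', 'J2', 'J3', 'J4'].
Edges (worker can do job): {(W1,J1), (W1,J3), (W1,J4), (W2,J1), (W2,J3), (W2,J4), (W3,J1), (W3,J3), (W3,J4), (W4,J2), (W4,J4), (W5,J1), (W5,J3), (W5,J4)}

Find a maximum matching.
Matching: {(W1,J3), (W3,J4), (W4,J2), (W5,J1)}

Maximum matching (size 4):
  W1 → J3
  W3 → J4
  W4 → J2
  W5 → J1

Each worker is assigned to at most one job, and each job to at most one worker.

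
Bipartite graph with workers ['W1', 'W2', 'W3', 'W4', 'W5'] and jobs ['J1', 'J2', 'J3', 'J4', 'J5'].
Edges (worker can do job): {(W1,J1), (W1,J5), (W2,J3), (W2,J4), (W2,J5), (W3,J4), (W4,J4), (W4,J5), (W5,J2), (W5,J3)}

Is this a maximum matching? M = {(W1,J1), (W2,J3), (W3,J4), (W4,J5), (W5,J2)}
Yes, size 5 is maximum

Proposed matching has size 5.
Maximum matching size for this graph: 5.

This is a maximum matching.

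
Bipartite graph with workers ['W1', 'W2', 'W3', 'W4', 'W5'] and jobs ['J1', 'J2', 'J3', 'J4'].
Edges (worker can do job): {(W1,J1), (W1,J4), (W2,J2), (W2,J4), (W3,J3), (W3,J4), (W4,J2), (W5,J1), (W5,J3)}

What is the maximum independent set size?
Maximum independent set = 5

By König's theorem:
- Min vertex cover = Max matching = 4
- Max independent set = Total vertices - Min vertex cover
- Max independent set = 9 - 4 = 5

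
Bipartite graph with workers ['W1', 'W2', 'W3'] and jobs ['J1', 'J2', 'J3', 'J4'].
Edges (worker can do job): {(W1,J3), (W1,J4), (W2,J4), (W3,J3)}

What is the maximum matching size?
Maximum matching size = 2

Maximum matching: {(W1,J4), (W3,J3)}
Size: 2

This assigns 2 workers to 2 distinct jobs.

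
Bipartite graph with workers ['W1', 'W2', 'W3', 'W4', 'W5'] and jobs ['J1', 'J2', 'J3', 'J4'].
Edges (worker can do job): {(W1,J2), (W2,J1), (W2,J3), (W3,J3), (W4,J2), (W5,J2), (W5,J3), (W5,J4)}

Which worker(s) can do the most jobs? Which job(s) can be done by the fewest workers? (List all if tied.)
Most versatile: W5 (3 jobs); Least covered: J1, J4 (1 workers)

Worker degrees (jobs they can do): W1:1, W2:2, W3:1, W4:1, W5:3
Job degrees (workers who can do it): J1:1, J2:3, J3:3, J4:1

Maximum worker degree is 3, achieved by: W5
Minimum job degree is 1, achieved by: J1, J4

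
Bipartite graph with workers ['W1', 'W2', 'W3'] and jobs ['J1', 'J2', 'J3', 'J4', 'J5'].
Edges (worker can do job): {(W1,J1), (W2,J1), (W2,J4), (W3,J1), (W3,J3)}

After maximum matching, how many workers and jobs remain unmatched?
Unmatched: 0 workers, 2 jobs

Maximum matching size: 3
Workers: 3 total, 3 matched, 0 unmatched
Jobs: 5 total, 3 matched, 2 unmatched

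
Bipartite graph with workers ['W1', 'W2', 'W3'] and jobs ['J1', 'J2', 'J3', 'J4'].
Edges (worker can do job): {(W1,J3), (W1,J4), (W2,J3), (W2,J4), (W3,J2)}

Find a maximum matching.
Matching: {(W1,J4), (W2,J3), (W3,J2)}

Maximum matching (size 3):
  W1 → J4
  W2 → J3
  W3 → J2

Each worker is assigned to at most one job, and each job to at most one worker.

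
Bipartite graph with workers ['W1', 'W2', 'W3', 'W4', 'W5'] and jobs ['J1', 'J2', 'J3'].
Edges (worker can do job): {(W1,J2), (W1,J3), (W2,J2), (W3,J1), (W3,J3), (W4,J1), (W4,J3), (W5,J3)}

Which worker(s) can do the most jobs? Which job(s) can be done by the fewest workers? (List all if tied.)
Most versatile: W1, W3, W4 (2 jobs); Least covered: J1, J2 (2 workers)

Worker degrees (jobs they can do): W1:2, W2:1, W3:2, W4:2, W5:1
Job degrees (workers who can do it): J1:2, J2:2, J3:4

Maximum worker degree is 2, achieved by: W1, W3, W4
Minimum job degree is 2, achieved by: J1, J2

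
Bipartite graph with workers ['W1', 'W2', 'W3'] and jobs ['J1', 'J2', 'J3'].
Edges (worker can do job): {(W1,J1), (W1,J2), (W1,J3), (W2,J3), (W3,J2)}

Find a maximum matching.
Matching: {(W1,J1), (W2,J3), (W3,J2)}

Maximum matching (size 3):
  W1 → J1
  W2 → J3
  W3 → J2

Each worker is assigned to at most one job, and each job to at most one worker.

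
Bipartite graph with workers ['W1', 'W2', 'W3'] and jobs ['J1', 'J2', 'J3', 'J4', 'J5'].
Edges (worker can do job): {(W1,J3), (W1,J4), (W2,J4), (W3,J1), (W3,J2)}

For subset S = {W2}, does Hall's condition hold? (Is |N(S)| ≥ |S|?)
Yes: |N(S)| = 1, |S| = 1

Subset S = {W2}
Neighbors N(S) = {J4}

|N(S)| = 1, |S| = 1
Hall's condition: |N(S)| ≥ |S| is satisfied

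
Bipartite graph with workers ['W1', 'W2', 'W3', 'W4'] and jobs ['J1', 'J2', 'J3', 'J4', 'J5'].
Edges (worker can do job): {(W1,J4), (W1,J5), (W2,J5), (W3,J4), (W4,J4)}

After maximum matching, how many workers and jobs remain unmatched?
Unmatched: 2 workers, 3 jobs

Maximum matching size: 2
Workers: 4 total, 2 matched, 2 unmatched
Jobs: 5 total, 2 matched, 3 unmatched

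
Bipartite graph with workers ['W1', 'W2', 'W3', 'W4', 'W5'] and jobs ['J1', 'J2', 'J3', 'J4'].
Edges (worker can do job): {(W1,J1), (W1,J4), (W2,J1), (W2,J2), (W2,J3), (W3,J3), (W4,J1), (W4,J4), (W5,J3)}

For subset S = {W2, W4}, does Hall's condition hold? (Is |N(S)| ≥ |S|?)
Yes: |N(S)| = 4, |S| = 2

Subset S = {W2, W4}
Neighbors N(S) = {J1, J2, J3, J4}

|N(S)| = 4, |S| = 2
Hall's condition: |N(S)| ≥ |S| is satisfied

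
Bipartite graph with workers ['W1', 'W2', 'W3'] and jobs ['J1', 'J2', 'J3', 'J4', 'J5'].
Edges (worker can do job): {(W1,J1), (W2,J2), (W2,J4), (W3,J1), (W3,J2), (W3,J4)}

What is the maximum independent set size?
Maximum independent set = 5

By König's theorem:
- Min vertex cover = Max matching = 3
- Max independent set = Total vertices - Min vertex cover
- Max independent set = 8 - 3 = 5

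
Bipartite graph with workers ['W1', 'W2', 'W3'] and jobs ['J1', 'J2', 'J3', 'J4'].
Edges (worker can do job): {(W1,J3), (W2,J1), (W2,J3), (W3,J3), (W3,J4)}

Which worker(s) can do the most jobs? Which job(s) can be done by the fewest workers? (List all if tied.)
Most versatile: W2, W3 (2 jobs); Least covered: J2 (0 workers)

Worker degrees (jobs they can do): W1:1, W2:2, W3:2
Job degrees (workers who can do it): J1:1, J2:0, J3:3, J4:1

Maximum worker degree is 2, achieved by: W2, W3
Minimum job degree is 0, achieved by: J2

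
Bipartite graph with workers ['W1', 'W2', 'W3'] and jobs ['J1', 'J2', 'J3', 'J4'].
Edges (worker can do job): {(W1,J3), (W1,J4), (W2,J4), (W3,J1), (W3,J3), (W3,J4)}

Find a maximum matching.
Matching: {(W1,J3), (W2,J4), (W3,J1)}

Maximum matching (size 3):
  W1 → J3
  W2 → J4
  W3 → J1

Each worker is assigned to at most one job, and each job to at most one worker.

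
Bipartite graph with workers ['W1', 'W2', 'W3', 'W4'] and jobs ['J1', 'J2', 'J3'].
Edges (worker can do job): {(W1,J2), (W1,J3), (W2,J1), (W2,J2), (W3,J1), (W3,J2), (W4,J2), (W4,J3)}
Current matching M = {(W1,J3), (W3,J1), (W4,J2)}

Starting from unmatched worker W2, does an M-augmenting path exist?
No augmenting path from W2

Alternating search from W2 reaches jobs: {J1, J2, J3}.
Every reachable job is already matched in M, and following those matched edges back to workers exposes no further unvisited jobs.
No M-augmenting path from W2 exists.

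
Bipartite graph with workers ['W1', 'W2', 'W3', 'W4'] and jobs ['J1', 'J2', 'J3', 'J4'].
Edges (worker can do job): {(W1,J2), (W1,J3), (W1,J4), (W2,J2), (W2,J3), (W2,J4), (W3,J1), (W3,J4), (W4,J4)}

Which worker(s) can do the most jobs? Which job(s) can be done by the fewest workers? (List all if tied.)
Most versatile: W1, W2 (3 jobs); Least covered: J1 (1 workers)

Worker degrees (jobs they can do): W1:3, W2:3, W3:2, W4:1
Job degrees (workers who can do it): J1:1, J2:2, J3:2, J4:4

Maximum worker degree is 3, achieved by: W1, W2
Minimum job degree is 1, achieved by: J1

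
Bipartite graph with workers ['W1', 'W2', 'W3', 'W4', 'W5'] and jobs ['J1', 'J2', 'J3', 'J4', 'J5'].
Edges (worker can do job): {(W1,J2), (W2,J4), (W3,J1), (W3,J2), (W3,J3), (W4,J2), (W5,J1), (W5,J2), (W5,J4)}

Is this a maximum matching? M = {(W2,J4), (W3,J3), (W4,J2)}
No, size 3 is not maximum

Proposed matching has size 3.
Maximum matching size for this graph: 4.

This is NOT maximum - can be improved to size 4.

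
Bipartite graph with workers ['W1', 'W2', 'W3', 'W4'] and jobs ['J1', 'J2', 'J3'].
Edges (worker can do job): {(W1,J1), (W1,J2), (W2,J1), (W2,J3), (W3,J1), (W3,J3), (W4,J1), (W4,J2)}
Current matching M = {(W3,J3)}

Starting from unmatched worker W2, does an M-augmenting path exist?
Yes: W2 → J3 → W3 → J1

An M-augmenting path alternates non-matching / matching edges, starting and ending at unmatched vertices.
Path: W2 → J3 → W3 → J1
(J1 is unmatched in M, so the path is augmenting.)
Flipping edges along this path would increase |M| from 1 to 2.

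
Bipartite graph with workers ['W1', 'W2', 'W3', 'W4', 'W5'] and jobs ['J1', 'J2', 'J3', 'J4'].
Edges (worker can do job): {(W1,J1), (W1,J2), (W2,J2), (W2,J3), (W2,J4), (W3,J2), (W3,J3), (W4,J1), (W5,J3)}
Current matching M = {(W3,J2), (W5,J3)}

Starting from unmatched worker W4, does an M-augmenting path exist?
Yes: W4 → J1

An M-augmenting path alternates non-matching / matching edges, starting and ending at unmatched vertices.
Path: W4 → J1
(J1 is unmatched in M, so the path is augmenting.)
Flipping edges along this path would increase |M| from 2 to 3.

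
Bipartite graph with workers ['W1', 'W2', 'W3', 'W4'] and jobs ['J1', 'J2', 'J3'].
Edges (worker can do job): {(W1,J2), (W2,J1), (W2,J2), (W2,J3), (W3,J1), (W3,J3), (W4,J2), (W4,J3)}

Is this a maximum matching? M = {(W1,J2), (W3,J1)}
No, size 2 is not maximum

Proposed matching has size 2.
Maximum matching size for this graph: 3.

This is NOT maximum - can be improved to size 3.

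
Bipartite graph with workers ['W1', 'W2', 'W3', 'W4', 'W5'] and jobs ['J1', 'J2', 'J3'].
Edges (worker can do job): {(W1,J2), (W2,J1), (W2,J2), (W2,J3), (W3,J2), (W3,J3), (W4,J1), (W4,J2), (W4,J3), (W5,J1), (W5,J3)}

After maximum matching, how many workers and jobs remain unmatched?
Unmatched: 2 workers, 0 jobs

Maximum matching size: 3
Workers: 5 total, 3 matched, 2 unmatched
Jobs: 3 total, 3 matched, 0 unmatched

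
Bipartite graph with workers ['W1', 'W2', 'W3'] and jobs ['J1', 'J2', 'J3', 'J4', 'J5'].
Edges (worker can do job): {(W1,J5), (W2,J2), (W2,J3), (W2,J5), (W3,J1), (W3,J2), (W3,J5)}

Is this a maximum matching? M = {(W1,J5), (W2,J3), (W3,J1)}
Yes, size 3 is maximum

Proposed matching has size 3.
Maximum matching size for this graph: 3.

This is a maximum matching.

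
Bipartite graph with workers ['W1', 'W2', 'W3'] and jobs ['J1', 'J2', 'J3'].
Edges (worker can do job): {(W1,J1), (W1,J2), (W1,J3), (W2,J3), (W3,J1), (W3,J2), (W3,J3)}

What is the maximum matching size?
Maximum matching size = 3

Maximum matching: {(W1,J1), (W2,J3), (W3,J2)}
Size: 3

This assigns 3 workers to 3 distinct jobs.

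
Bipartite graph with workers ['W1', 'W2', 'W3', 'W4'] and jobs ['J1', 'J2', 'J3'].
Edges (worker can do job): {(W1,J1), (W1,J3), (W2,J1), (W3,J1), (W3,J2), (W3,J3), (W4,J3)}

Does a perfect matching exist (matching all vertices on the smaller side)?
Yes, perfect matching exists (size 3)

Perfect matching: {(W1,J1), (W3,J2), (W4,J3)}
All 3 vertices on the smaller side are matched.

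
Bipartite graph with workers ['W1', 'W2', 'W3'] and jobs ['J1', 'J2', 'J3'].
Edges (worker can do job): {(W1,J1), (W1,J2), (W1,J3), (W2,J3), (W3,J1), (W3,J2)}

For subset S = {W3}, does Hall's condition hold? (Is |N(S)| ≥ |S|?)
Yes: |N(S)| = 2, |S| = 1

Subset S = {W3}
Neighbors N(S) = {J1, J2}

|N(S)| = 2, |S| = 1
Hall's condition: |N(S)| ≥ |S| is satisfied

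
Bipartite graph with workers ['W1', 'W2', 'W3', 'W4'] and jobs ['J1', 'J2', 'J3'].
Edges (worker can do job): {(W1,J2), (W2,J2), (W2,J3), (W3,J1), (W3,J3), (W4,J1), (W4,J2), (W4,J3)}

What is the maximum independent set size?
Maximum independent set = 4

By König's theorem:
- Min vertex cover = Max matching = 3
- Max independent set = Total vertices - Min vertex cover
- Max independent set = 7 - 3 = 4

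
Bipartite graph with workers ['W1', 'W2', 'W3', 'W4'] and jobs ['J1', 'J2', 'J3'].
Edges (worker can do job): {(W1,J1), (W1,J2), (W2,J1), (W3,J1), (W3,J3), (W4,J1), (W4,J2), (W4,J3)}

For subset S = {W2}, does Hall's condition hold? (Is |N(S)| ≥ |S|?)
Yes: |N(S)| = 1, |S| = 1

Subset S = {W2}
Neighbors N(S) = {J1}

|N(S)| = 1, |S| = 1
Hall's condition: |N(S)| ≥ |S| is satisfied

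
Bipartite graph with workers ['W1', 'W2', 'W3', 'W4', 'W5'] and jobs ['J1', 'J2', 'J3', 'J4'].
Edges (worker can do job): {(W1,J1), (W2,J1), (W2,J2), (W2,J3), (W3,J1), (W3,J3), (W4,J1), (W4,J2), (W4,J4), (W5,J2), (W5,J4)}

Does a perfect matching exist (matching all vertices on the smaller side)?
Yes, perfect matching exists (size 4)

Perfect matching: {(W1,J1), (W3,J3), (W4,J4), (W5,J2)}
All 4 vertices on the smaller side are matched.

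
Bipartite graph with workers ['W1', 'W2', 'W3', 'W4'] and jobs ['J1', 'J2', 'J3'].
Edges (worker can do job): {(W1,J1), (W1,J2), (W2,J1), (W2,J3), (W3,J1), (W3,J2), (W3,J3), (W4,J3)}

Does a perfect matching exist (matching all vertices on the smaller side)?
Yes, perfect matching exists (size 3)

Perfect matching: {(W1,J2), (W3,J1), (W4,J3)}
All 3 vertices on the smaller side are matched.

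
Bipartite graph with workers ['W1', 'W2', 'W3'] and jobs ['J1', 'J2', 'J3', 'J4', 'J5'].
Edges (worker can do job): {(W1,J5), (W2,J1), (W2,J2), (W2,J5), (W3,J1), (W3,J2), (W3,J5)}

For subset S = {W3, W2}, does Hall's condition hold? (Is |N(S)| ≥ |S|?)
Yes: |N(S)| = 3, |S| = 2

Subset S = {W3, W2}
Neighbors N(S) = {J1, J2, J5}

|N(S)| = 3, |S| = 2
Hall's condition: |N(S)| ≥ |S| is satisfied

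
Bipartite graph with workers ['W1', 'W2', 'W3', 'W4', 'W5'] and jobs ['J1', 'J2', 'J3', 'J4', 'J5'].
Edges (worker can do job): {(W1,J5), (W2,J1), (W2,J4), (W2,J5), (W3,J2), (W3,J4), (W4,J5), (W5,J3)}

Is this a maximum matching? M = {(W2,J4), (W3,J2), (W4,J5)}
No, size 3 is not maximum

Proposed matching has size 3.
Maximum matching size for this graph: 4.

This is NOT maximum - can be improved to size 4.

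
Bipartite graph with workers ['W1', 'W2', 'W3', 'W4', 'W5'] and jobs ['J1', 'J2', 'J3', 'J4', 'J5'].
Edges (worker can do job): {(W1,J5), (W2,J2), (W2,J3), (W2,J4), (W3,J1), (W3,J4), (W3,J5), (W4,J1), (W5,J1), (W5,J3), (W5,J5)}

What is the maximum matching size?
Maximum matching size = 5

Maximum matching: {(W1,J5), (W2,J2), (W3,J4), (W4,J1), (W5,J3)}
Size: 5

This assigns 5 workers to 5 distinct jobs.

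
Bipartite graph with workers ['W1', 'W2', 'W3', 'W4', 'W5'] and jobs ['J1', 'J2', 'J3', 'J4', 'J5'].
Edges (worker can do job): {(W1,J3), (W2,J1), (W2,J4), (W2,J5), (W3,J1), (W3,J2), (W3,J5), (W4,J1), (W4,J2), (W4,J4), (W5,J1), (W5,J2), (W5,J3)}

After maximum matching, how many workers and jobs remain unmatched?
Unmatched: 0 workers, 0 jobs

Maximum matching size: 5
Workers: 5 total, 5 matched, 0 unmatched
Jobs: 5 total, 5 matched, 0 unmatched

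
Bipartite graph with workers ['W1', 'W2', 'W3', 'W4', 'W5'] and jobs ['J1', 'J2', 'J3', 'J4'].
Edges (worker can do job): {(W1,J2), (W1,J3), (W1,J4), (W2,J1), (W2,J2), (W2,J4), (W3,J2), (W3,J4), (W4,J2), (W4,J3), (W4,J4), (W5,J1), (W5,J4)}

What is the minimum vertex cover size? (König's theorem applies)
Minimum vertex cover size = 4

By König's theorem: in bipartite graphs,
min vertex cover = max matching = 4

Maximum matching has size 4, so minimum vertex cover also has size 4.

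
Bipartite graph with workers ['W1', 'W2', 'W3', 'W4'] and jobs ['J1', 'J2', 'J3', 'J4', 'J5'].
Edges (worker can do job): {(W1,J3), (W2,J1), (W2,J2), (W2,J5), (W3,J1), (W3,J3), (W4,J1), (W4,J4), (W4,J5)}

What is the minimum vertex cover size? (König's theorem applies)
Minimum vertex cover size = 4

By König's theorem: in bipartite graphs,
min vertex cover = max matching = 4

Maximum matching has size 4, so minimum vertex cover also has size 4.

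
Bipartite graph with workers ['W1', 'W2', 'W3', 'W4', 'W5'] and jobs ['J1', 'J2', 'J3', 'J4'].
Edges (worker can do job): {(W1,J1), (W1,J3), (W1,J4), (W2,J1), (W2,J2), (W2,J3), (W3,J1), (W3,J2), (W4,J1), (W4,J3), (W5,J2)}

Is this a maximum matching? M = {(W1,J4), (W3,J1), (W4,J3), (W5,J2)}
Yes, size 4 is maximum

Proposed matching has size 4.
Maximum matching size for this graph: 4.

This is a maximum matching.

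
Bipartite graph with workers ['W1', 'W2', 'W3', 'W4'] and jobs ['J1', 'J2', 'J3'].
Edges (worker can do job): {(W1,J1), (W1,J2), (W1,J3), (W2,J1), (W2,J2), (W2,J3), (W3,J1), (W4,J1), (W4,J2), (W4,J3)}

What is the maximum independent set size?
Maximum independent set = 4

By König's theorem:
- Min vertex cover = Max matching = 3
- Max independent set = Total vertices - Min vertex cover
- Max independent set = 7 - 3 = 4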